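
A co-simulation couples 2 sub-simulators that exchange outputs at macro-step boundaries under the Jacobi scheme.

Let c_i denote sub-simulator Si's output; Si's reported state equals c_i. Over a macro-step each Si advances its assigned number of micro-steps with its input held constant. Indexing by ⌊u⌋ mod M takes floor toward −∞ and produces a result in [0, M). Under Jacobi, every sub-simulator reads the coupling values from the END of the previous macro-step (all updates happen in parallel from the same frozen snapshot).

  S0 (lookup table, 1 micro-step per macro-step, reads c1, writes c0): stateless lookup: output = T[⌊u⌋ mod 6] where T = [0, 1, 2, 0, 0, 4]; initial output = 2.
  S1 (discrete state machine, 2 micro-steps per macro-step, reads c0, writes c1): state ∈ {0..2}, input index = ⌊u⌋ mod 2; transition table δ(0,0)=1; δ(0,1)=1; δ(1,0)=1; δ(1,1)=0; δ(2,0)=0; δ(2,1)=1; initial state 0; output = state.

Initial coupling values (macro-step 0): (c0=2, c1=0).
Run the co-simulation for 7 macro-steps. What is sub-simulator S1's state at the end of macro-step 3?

S1 state at macro-step 3 = 1

macro 1: S0 reads c1=0 → after 1×micro: 0; S1 reads c0=2 → after 2×micro: 1 ⇒ (c0=0, c1=1)
macro 2: S0 reads c1=1 → after 1×micro: 1; S1 reads c0=0 → after 2×micro: 1 ⇒ (c0=1, c1=1)
macro 3: S0 reads c1=1 → after 1×micro: 1; S1 reads c0=1 → after 2×micro: 1 ⇒ (c0=1, c1=1)
macro 4: S0 reads c1=1 → after 1×micro: 1; S1 reads c0=1 → after 2×micro: 1 ⇒ (c0=1, c1=1)
macro 5: S0 reads c1=1 → after 1×micro: 1; S1 reads c0=1 → after 2×micro: 1 ⇒ (c0=1, c1=1)
macro 6: S0 reads c1=1 → after 1×micro: 1; S1 reads c0=1 → after 2×micro: 1 ⇒ (c0=1, c1=1)
macro 7: S0 reads c1=1 → after 1×micro: 1; S1 reads c0=1 → after 2×micro: 1 ⇒ (c0=1, c1=1)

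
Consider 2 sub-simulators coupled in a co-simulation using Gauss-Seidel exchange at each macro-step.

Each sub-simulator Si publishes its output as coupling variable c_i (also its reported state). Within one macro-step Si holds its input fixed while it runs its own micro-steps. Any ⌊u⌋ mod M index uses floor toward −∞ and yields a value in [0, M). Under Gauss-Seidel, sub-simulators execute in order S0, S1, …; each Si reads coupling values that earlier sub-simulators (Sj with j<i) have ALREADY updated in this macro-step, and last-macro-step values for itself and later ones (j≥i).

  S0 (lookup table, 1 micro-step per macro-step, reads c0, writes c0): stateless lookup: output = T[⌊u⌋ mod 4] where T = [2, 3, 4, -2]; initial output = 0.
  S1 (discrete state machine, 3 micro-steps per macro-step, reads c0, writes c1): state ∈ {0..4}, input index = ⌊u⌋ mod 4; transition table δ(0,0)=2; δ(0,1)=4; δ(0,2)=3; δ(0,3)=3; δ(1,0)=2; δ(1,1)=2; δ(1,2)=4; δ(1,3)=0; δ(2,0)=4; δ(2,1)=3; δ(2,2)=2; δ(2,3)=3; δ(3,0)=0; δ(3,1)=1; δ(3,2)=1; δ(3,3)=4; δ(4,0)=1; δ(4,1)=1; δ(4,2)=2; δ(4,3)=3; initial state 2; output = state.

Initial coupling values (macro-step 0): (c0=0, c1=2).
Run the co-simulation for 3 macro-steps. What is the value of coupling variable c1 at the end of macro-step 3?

c1 at macro-step 3 = 2

macro 1: S0 reads c0=0 → after 1×micro: 2; S1 reads c0=2 → after 3×micro: 2 ⇒ (c0=2, c1=2)
macro 2: S0 reads c0=2 → after 1×micro: 4; S1 reads c0=4 → after 3×micro: 2 ⇒ (c0=4, c1=2)
macro 3: S0 reads c0=4 → after 1×micro: 2; S1 reads c0=2 → after 3×micro: 2 ⇒ (c0=2, c1=2)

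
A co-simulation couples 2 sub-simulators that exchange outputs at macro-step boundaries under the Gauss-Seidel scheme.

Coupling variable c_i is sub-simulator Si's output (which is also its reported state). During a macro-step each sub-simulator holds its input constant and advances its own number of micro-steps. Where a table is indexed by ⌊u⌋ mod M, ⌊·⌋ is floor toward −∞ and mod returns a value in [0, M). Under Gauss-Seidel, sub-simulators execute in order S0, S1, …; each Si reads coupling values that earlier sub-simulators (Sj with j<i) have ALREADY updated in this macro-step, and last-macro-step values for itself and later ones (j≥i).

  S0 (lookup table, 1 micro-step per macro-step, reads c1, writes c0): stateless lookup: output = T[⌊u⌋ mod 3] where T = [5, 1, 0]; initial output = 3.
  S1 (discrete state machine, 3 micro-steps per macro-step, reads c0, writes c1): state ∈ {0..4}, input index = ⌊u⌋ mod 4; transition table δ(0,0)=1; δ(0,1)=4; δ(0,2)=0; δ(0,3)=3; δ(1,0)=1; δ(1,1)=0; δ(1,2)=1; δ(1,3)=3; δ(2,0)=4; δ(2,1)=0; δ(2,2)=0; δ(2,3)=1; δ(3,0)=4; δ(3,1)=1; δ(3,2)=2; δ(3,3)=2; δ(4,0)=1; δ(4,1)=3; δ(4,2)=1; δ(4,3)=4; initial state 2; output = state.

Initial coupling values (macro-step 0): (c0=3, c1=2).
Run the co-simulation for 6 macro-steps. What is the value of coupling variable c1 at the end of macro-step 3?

macro 1: S0 reads c1=2 → after 1×micro: 0; S1 reads c0=0 → after 3×micro: 1 ⇒ (c0=0, c1=1)
macro 2: S0 reads c1=1 → after 1×micro: 1; S1 reads c0=1 → after 3×micro: 3 ⇒ (c0=1, c1=3)
macro 3: S0 reads c1=3 → after 1×micro: 5; S1 reads c0=5 → after 3×micro: 4 ⇒ (c0=5, c1=4)
macro 4: S0 reads c1=4 → after 1×micro: 1; S1 reads c0=1 → after 3×micro: 0 ⇒ (c0=1, c1=0)
macro 5: S0 reads c1=0 → after 1×micro: 5; S1 reads c0=5 → after 3×micro: 1 ⇒ (c0=5, c1=1)
macro 6: S0 reads c1=1 → after 1×micro: 1; S1 reads c0=1 → after 3×micro: 3 ⇒ (c0=1, c1=3)

c1 at macro-step 3 = 4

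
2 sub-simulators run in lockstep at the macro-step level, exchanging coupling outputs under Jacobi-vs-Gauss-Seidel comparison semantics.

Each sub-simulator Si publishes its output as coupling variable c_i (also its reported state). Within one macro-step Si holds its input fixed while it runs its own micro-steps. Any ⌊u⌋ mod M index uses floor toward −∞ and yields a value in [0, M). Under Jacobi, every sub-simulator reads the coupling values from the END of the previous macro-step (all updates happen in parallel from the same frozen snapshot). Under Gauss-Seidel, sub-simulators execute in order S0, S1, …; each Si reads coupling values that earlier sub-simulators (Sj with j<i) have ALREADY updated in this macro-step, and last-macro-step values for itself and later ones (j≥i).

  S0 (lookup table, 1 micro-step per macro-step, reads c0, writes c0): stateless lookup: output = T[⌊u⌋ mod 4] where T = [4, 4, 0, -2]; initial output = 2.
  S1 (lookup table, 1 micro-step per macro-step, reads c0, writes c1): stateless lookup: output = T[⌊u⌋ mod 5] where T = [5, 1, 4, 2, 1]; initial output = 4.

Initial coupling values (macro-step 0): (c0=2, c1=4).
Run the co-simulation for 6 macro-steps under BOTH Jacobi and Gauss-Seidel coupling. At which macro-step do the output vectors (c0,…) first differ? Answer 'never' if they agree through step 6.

[Jacobi] macro 1: S0 reads c0=2 → after 1×micro: 0; S1 reads c0=2 → after 1×micro: 4 ⇒ (c0=0, c1=4)
[Jacobi] macro 2: S0 reads c0=0 → after 1×micro: 4; S1 reads c0=0 → after 1×micro: 5 ⇒ (c0=4, c1=5)
[Jacobi] macro 3: S0 reads c0=4 → after 1×micro: 4; S1 reads c0=4 → after 1×micro: 1 ⇒ (c0=4, c1=1)
[Jacobi] macro 4: S0 reads c0=4 → after 1×micro: 4; S1 reads c0=4 → after 1×micro: 1 ⇒ (c0=4, c1=1)
[Jacobi] macro 5: S0 reads c0=4 → after 1×micro: 4; S1 reads c0=4 → after 1×micro: 1 ⇒ (c0=4, c1=1)
[Jacobi] macro 6: S0 reads c0=4 → after 1×micro: 4; S1 reads c0=4 → after 1×micro: 1 ⇒ (c0=4, c1=1)
[Gauss-Seidel] macro 1: S0 reads c0=2 → after 1×micro: 0; S1 reads c0=0 → after 1×micro: 5 ⇒ (c0=0, c1=5)
[Gauss-Seidel] macro 2: S0 reads c0=0 → after 1×micro: 4; S1 reads c0=4 → after 1×micro: 1 ⇒ (c0=4, c1=1)
[Gauss-Seidel] macro 3: S0 reads c0=4 → after 1×micro: 4; S1 reads c0=4 → after 1×micro: 1 ⇒ (c0=4, c1=1)
[Gauss-Seidel] macro 4: S0 reads c0=4 → after 1×micro: 4; S1 reads c0=4 → after 1×micro: 1 ⇒ (c0=4, c1=1)
[Gauss-Seidel] macro 5: S0 reads c0=4 → after 1×micro: 4; S1 reads c0=4 → after 1×micro: 1 ⇒ (c0=4, c1=1)
[Gauss-Seidel] macro 6: S0 reads c0=4 → after 1×micro: 4; S1 reads c0=4 → after 1×micro: 1 ⇒ (c0=4, c1=1)

first divergence at macro-step: 1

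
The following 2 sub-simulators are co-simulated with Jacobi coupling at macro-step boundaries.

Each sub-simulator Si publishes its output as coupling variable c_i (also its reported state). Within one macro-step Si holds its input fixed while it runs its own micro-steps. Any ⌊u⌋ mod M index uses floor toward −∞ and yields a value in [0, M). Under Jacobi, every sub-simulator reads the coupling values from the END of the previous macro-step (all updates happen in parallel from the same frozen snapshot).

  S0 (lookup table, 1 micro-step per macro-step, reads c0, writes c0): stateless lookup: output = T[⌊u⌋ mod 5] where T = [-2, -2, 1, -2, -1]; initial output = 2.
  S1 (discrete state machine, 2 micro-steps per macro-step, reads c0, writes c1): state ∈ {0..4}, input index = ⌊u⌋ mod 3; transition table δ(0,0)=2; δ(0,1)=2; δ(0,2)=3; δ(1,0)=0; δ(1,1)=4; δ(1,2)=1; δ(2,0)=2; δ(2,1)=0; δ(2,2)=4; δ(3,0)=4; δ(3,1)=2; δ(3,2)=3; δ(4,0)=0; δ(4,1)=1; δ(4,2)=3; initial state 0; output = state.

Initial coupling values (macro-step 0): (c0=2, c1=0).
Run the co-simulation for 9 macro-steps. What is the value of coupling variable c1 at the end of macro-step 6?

macro 1: S0 reads c0=2 → after 1×micro: 1; S1 reads c0=2 → after 2×micro: 3 ⇒ (c0=1, c1=3)
macro 2: S0 reads c0=1 → after 1×micro: -2; S1 reads c0=1 → after 2×micro: 0 ⇒ (c0=-2, c1=0)
macro 3: S0 reads c0=-2 → after 1×micro: -2; S1 reads c0=-2 → after 2×micro: 0 ⇒ (c0=-2, c1=0)
macro 4: S0 reads c0=-2 → after 1×micro: -2; S1 reads c0=-2 → after 2×micro: 0 ⇒ (c0=-2, c1=0)
macro 5: S0 reads c0=-2 → after 1×micro: -2; S1 reads c0=-2 → after 2×micro: 0 ⇒ (c0=-2, c1=0)
macro 6: S0 reads c0=-2 → after 1×micro: -2; S1 reads c0=-2 → after 2×micro: 0 ⇒ (c0=-2, c1=0)
macro 7: S0 reads c0=-2 → after 1×micro: -2; S1 reads c0=-2 → after 2×micro: 0 ⇒ (c0=-2, c1=0)
macro 8: S0 reads c0=-2 → after 1×micro: -2; S1 reads c0=-2 → after 2×micro: 0 ⇒ (c0=-2, c1=0)
macro 9: S0 reads c0=-2 → after 1×micro: -2; S1 reads c0=-2 → after 2×micro: 0 ⇒ (c0=-2, c1=0)

c1 at macro-step 6 = 0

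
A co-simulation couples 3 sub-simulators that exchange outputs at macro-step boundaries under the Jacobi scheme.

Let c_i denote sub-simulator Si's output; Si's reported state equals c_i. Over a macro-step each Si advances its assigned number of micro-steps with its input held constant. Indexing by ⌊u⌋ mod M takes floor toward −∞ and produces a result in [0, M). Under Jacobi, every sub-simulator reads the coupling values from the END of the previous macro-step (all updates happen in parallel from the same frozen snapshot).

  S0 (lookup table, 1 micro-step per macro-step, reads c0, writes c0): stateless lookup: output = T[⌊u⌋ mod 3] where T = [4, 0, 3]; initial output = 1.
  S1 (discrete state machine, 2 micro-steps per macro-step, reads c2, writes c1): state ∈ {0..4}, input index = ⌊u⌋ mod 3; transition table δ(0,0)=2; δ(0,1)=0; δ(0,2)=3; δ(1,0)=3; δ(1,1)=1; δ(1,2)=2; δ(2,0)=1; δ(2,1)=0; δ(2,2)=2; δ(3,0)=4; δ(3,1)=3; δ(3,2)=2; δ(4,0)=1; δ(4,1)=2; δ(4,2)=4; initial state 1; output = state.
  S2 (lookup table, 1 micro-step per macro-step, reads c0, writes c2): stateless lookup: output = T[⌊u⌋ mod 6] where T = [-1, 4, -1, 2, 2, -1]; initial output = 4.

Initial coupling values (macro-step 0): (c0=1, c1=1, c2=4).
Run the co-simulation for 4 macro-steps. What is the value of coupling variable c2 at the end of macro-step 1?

macro 1: S0 reads c0=1 → after 1×micro: 0; S1 reads c2=4 → after 2×micro: 1; S2 reads c0=1 → after 1×micro: 4 ⇒ (c0=0, c1=1, c2=4)
macro 2: S0 reads c0=0 → after 1×micro: 4; S1 reads c2=4 → after 2×micro: 1; S2 reads c0=0 → after 1×micro: -1 ⇒ (c0=4, c1=1, c2=-1)
macro 3: S0 reads c0=4 → after 1×micro: 0; S1 reads c2=-1 → after 2×micro: 2; S2 reads c0=4 → after 1×micro: 2 ⇒ (c0=0, c1=2, c2=2)
macro 4: S0 reads c0=0 → after 1×micro: 4; S1 reads c2=2 → after 2×micro: 2; S2 reads c0=0 → after 1×micro: -1 ⇒ (c0=4, c1=2, c2=-1)

c2 at macro-step 1 = 4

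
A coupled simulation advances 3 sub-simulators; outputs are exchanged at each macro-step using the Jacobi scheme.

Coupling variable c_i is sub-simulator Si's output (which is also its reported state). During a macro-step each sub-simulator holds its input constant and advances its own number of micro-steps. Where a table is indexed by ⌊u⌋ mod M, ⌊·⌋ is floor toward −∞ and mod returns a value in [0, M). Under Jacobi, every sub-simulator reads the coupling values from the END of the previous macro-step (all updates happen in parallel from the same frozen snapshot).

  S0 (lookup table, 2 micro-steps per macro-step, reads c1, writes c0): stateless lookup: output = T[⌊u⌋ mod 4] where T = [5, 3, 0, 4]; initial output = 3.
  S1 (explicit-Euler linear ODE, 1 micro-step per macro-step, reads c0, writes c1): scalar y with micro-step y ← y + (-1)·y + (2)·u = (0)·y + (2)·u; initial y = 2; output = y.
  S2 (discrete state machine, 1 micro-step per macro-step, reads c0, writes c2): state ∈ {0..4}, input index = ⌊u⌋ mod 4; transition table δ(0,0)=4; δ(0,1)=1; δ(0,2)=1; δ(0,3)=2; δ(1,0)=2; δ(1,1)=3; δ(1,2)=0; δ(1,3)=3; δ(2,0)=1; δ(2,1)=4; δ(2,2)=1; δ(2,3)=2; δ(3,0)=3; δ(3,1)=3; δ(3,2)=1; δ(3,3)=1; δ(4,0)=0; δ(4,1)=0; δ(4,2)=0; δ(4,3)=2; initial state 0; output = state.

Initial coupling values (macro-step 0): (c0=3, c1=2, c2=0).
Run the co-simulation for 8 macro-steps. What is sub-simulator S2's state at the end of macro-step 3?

macro 1: S0 reads c1=2 → after 2×micro: 0; S1 reads c0=3 → after 1×micro: 6; S2 reads c0=3 → after 1×micro: 2 ⇒ (c0=0, c1=6, c2=2)
macro 2: S0 reads c1=6 → after 2×micro: 0; S1 reads c0=0 → after 1×micro: 0; S2 reads c0=0 → after 1×micro: 1 ⇒ (c0=0, c1=0, c2=1)
macro 3: S0 reads c1=0 → after 2×micro: 5; S1 reads c0=0 → after 1×micro: 0; S2 reads c0=0 → after 1×micro: 2 ⇒ (c0=5, c1=0, c2=2)
macro 4: S0 reads c1=0 → after 2×micro: 5; S1 reads c0=5 → after 1×micro: 10; S2 reads c0=5 → after 1×micro: 4 ⇒ (c0=5, c1=10, c2=4)
macro 5: S0 reads c1=10 → after 2×micro: 0; S1 reads c0=5 → after 1×micro: 10; S2 reads c0=5 → after 1×micro: 0 ⇒ (c0=0, c1=10, c2=0)
macro 6: S0 reads c1=10 → after 2×micro: 0; S1 reads c0=0 → after 1×micro: 0; S2 reads c0=0 → after 1×micro: 4 ⇒ (c0=0, c1=0, c2=4)
macro 7: S0 reads c1=0 → after 2×micro: 5; S1 reads c0=0 → after 1×micro: 0; S2 reads c0=0 → after 1×micro: 0 ⇒ (c0=5, c1=0, c2=0)
macro 8: S0 reads c1=0 → after 2×micro: 5; S1 reads c0=5 → after 1×micro: 10; S2 reads c0=5 → after 1×micro: 1 ⇒ (c0=5, c1=10, c2=1)

S2 state at macro-step 3 = 2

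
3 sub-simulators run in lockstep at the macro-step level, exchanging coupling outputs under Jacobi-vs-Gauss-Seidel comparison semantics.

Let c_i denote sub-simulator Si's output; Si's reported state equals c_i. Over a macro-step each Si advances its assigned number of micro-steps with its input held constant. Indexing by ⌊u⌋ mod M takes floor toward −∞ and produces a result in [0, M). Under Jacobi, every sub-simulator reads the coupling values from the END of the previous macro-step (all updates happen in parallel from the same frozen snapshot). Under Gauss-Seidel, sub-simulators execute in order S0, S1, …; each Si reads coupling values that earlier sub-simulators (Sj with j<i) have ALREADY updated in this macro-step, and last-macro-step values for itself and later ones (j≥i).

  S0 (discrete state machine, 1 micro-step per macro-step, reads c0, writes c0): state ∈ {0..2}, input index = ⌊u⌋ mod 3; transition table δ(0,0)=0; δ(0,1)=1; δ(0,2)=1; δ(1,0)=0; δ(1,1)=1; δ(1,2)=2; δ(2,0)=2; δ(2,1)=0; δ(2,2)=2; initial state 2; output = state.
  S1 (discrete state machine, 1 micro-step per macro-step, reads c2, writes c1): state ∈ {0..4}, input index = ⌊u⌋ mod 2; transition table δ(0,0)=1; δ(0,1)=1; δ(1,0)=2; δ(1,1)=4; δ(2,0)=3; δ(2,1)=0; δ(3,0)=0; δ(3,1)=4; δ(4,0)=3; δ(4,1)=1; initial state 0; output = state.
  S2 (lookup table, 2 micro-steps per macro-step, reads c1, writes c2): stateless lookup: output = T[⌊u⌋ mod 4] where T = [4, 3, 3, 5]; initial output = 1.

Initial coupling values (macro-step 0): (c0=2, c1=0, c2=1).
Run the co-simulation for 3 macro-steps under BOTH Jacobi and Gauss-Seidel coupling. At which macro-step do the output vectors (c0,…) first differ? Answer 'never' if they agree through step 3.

first divergence at macro-step: 1

[Jacobi] macro 1: S0 reads c0=2 → after 1×micro: 2; S1 reads c2=1 → after 1×micro: 1; S2 reads c1=0 → after 2×micro: 4 ⇒ (c0=2, c1=1, c2=4)
[Jacobi] macro 2: S0 reads c0=2 → after 1×micro: 2; S1 reads c2=4 → after 1×micro: 2; S2 reads c1=1 → after 2×micro: 3 ⇒ (c0=2, c1=2, c2=3)
[Jacobi] macro 3: S0 reads c0=2 → after 1×micro: 2; S1 reads c2=3 → after 1×micro: 0; S2 reads c1=2 → after 2×micro: 3 ⇒ (c0=2, c1=0, c2=3)
[Gauss-Seidel] macro 1: S0 reads c0=2 → after 1×micro: 2; S1 reads c2=1 → after 1×micro: 1; S2 reads c1=1 → after 2×micro: 3 ⇒ (c0=2, c1=1, c2=3)
[Gauss-Seidel] macro 2: S0 reads c0=2 → after 1×micro: 2; S1 reads c2=3 → after 1×micro: 4; S2 reads c1=4 → after 2×micro: 4 ⇒ (c0=2, c1=4, c2=4)
[Gauss-Seidel] macro 3: S0 reads c0=2 → after 1×micro: 2; S1 reads c2=4 → after 1×micro: 3; S2 reads c1=3 → after 2×micro: 5 ⇒ (c0=2, c1=3, c2=5)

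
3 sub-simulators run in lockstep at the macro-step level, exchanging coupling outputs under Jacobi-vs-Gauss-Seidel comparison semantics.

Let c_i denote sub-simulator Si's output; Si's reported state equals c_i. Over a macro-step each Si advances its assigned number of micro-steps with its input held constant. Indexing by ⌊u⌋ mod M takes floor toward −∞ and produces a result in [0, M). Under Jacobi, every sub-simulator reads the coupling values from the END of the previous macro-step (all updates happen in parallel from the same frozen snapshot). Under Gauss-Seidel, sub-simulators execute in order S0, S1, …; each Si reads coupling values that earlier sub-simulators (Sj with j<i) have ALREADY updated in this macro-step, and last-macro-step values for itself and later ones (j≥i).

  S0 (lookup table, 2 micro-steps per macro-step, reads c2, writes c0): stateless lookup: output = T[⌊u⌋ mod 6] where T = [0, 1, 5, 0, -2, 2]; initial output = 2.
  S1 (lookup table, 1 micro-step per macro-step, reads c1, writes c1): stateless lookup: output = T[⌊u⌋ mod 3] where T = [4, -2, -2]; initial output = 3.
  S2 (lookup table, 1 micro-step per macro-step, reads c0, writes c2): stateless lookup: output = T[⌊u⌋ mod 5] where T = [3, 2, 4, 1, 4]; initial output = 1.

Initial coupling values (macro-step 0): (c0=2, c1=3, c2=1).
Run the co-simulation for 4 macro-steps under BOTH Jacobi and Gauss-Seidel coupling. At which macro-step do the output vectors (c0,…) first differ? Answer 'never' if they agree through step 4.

first divergence at macro-step: 1

[Jacobi] macro 1: S0 reads c2=1 → after 2×micro: 1; S1 reads c1=3 → after 1×micro: 4; S2 reads c0=2 → after 1×micro: 4 ⇒ (c0=1, c1=4, c2=4)
[Jacobi] macro 2: S0 reads c2=4 → after 2×micro: -2; S1 reads c1=4 → after 1×micro: -2; S2 reads c0=1 → after 1×micro: 2 ⇒ (c0=-2, c1=-2, c2=2)
[Jacobi] macro 3: S0 reads c2=2 → after 2×micro: 5; S1 reads c1=-2 → after 1×micro: -2; S2 reads c0=-2 → after 1×micro: 1 ⇒ (c0=5, c1=-2, c2=1)
[Jacobi] macro 4: S0 reads c2=1 → after 2×micro: 1; S1 reads c1=-2 → after 1×micro: -2; S2 reads c0=5 → after 1×micro: 3 ⇒ (c0=1, c1=-2, c2=3)
[Gauss-Seidel] macro 1: S0 reads c2=1 → after 2×micro: 1; S1 reads c1=3 → after 1×micro: 4; S2 reads c0=1 → after 1×micro: 2 ⇒ (c0=1, c1=4, c2=2)
[Gauss-Seidel] macro 2: S0 reads c2=2 → after 2×micro: 5; S1 reads c1=4 → after 1×micro: -2; S2 reads c0=5 → after 1×micro: 3 ⇒ (c0=5, c1=-2, c2=3)
[Gauss-Seidel] macro 3: S0 reads c2=3 → after 2×micro: 0; S1 reads c1=-2 → after 1×micro: -2; S2 reads c0=0 → after 1×micro: 3 ⇒ (c0=0, c1=-2, c2=3)
[Gauss-Seidel] macro 4: S0 reads c2=3 → after 2×micro: 0; S1 reads c1=-2 → after 1×micro: -2; S2 reads c0=0 → after 1×micro: 3 ⇒ (c0=0, c1=-2, c2=3)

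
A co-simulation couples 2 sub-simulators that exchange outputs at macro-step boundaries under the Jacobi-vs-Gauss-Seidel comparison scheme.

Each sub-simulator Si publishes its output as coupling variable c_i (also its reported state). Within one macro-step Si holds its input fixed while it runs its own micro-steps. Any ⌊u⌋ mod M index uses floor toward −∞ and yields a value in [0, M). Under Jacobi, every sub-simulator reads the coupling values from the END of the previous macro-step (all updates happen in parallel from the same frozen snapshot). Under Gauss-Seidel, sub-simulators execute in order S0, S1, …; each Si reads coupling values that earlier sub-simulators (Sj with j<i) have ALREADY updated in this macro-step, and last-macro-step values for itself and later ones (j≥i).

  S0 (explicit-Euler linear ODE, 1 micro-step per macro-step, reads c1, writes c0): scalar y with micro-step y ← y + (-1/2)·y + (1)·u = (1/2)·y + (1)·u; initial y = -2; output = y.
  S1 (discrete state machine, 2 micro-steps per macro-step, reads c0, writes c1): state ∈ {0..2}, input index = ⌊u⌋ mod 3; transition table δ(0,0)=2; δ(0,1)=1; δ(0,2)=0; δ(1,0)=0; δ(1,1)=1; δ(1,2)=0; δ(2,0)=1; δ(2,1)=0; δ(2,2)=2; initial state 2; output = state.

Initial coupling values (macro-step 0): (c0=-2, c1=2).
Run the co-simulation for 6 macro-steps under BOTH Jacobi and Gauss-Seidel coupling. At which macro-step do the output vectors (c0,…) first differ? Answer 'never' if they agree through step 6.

[Jacobi] macro 1: S0 reads c1=2 → after 1×micro: 1; S1 reads c0=-2 → after 2×micro: 1 ⇒ (c0=1, c1=1)
[Jacobi] macro 2: S0 reads c1=1 → after 1×micro: 3/2; S1 reads c0=1 → after 2×micro: 1 ⇒ (c0=3/2, c1=1)
[Jacobi] macro 3: S0 reads c1=1 → after 1×micro: 7/4; S1 reads c0=3/2 → after 2×micro: 1 ⇒ (c0=7/4, c1=1)
[Jacobi] macro 4: S0 reads c1=1 → after 1×micro: 15/8; S1 reads c0=7/4 → after 2×micro: 1 ⇒ (c0=15/8, c1=1)
[Jacobi] macro 5: S0 reads c1=1 → after 1×micro: 31/16; S1 reads c0=15/8 → after 2×micro: 1 ⇒ (c0=31/16, c1=1)
[Jacobi] macro 6: S0 reads c1=1 → after 1×micro: 63/32; S1 reads c0=31/16 → after 2×micro: 1 ⇒ (c0=63/32, c1=1)
[Gauss-Seidel] macro 1: S0 reads c1=2 → after 1×micro: 1; S1 reads c0=1 → after 2×micro: 1 ⇒ (c0=1, c1=1)
[Gauss-Seidel] macro 2: S0 reads c1=1 → after 1×micro: 3/2; S1 reads c0=3/2 → after 2×micro: 1 ⇒ (c0=3/2, c1=1)
[Gauss-Seidel] macro 3: S0 reads c1=1 → after 1×micro: 7/4; S1 reads c0=7/4 → after 2×micro: 1 ⇒ (c0=7/4, c1=1)
[Gauss-Seidel] macro 4: S0 reads c1=1 → after 1×micro: 15/8; S1 reads c0=15/8 → after 2×micro: 1 ⇒ (c0=15/8, c1=1)
[Gauss-Seidel] macro 5: S0 reads c1=1 → after 1×micro: 31/16; S1 reads c0=31/16 → after 2×micro: 1 ⇒ (c0=31/16, c1=1)
[Gauss-Seidel] macro 6: S0 reads c1=1 → after 1×micro: 63/32; S1 reads c0=63/32 → after 2×micro: 1 ⇒ (c0=63/32, c1=1)

first divergence at macro-step: never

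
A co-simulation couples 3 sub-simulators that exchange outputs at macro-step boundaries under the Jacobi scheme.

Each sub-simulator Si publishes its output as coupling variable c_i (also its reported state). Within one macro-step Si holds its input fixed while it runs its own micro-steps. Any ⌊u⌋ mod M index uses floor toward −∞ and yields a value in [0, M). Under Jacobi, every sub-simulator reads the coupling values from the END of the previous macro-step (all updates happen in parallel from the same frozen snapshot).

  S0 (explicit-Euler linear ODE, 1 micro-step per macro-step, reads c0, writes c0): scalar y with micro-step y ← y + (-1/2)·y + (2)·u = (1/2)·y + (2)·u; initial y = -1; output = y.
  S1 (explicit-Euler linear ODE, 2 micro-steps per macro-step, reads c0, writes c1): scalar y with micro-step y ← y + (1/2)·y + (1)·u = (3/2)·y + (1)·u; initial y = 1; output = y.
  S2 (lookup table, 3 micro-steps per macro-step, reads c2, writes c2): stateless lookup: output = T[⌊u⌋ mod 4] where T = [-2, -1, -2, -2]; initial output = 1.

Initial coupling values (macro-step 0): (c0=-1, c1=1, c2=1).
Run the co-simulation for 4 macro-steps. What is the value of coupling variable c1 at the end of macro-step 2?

c1 at macro-step 2 = -109/16

macro 1: S0 reads c0=-1 → after 1×micro: -5/2; S1 reads c0=-1 → after 2×micro: -1/4; S2 reads c2=1 → after 3×micro: -1 ⇒ (c0=-5/2, c1=-1/4, c2=-1)
macro 2: S0 reads c0=-5/2 → after 1×micro: -25/4; S1 reads c0=-5/2 → after 2×micro: -109/16; S2 reads c2=-1 → after 3×micro: -2 ⇒ (c0=-25/4, c1=-109/16, c2=-2)
macro 3: S0 reads c0=-25/4 → after 1×micro: -125/8; S1 reads c0=-25/4 → after 2×micro: -1981/64; S2 reads c2=-2 → after 3×micro: -2 ⇒ (c0=-125/8, c1=-1981/64, c2=-2)
macro 4: S0 reads c0=-125/8 → after 1×micro: -625/16; S1 reads c0=-125/8 → after 2×micro: -27829/256; S2 reads c2=-2 → after 3×micro: -2 ⇒ (c0=-625/16, c1=-27829/256, c2=-2)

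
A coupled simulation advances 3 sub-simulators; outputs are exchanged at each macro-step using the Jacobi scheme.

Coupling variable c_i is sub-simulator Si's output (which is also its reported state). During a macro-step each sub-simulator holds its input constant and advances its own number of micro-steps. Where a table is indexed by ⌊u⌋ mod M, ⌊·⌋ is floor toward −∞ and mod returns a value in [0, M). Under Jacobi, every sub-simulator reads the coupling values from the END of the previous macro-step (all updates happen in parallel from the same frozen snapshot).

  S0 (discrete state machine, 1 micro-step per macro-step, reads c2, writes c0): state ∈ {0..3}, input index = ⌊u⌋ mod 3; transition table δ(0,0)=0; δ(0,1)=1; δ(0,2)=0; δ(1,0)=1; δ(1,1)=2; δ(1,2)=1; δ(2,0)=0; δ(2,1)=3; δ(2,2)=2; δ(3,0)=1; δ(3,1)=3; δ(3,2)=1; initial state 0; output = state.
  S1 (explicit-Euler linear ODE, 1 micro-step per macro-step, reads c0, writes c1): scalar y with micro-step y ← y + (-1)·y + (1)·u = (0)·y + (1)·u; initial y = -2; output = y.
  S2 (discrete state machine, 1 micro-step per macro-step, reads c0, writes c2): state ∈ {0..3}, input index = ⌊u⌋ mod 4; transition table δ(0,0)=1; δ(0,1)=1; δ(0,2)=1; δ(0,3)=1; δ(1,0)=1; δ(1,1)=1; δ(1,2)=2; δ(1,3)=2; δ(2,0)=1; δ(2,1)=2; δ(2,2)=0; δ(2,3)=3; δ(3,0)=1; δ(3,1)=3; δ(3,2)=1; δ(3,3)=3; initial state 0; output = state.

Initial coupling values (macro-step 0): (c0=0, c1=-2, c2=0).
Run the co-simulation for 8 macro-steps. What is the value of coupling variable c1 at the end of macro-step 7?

macro 1: S0 reads c2=0 → after 1×micro: 0; S1 reads c0=0 → after 1×micro: 0; S2 reads c0=0 → after 1×micro: 1 ⇒ (c0=0, c1=0, c2=1)
macro 2: S0 reads c2=1 → after 1×micro: 1; S1 reads c0=0 → after 1×micro: 0; S2 reads c0=0 → after 1×micro: 1 ⇒ (c0=1, c1=0, c2=1)
macro 3: S0 reads c2=1 → after 1×micro: 2; S1 reads c0=1 → after 1×micro: 1; S2 reads c0=1 → after 1×micro: 1 ⇒ (c0=2, c1=1, c2=1)
macro 4: S0 reads c2=1 → after 1×micro: 3; S1 reads c0=2 → after 1×micro: 2; S2 reads c0=2 → after 1×micro: 2 ⇒ (c0=3, c1=2, c2=2)
macro 5: S0 reads c2=2 → after 1×micro: 1; S1 reads c0=3 → after 1×micro: 3; S2 reads c0=3 → after 1×micro: 3 ⇒ (c0=1, c1=3, c2=3)
macro 6: S0 reads c2=3 → after 1×micro: 1; S1 reads c0=1 → after 1×micro: 1; S2 reads c0=1 → after 1×micro: 3 ⇒ (c0=1, c1=1, c2=3)
macro 7: S0 reads c2=3 → after 1×micro: 1; S1 reads c0=1 → after 1×micro: 1; S2 reads c0=1 → after 1×micro: 3 ⇒ (c0=1, c1=1, c2=3)
macro 8: S0 reads c2=3 → after 1×micro: 1; S1 reads c0=1 → after 1×micro: 1; S2 reads c0=1 → after 1×micro: 3 ⇒ (c0=1, c1=1, c2=3)

c1 at macro-step 7 = 1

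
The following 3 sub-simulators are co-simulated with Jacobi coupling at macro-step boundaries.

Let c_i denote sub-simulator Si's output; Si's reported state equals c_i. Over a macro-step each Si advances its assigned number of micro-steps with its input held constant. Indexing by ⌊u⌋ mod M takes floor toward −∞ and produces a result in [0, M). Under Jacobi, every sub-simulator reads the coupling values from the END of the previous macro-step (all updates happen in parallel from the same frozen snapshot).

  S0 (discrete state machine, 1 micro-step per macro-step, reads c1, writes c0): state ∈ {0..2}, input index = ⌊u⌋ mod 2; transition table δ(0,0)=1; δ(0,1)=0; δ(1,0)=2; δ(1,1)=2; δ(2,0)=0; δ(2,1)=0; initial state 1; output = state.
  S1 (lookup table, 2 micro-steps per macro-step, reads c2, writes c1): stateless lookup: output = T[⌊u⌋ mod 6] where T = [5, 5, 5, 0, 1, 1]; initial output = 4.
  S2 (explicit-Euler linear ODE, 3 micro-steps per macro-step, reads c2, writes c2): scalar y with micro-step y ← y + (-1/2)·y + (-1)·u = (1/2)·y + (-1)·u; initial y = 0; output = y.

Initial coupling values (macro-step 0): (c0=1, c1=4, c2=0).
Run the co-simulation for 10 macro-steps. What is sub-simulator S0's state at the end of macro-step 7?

macro 1: S0 reads c1=4 → after 1×micro: 2; S1 reads c2=0 → after 2×micro: 5; S2 reads c2=0 → after 3×micro: 0 ⇒ (c0=2, c1=5, c2=0)
macro 2: S0 reads c1=5 → after 1×micro: 0; S1 reads c2=0 → after 2×micro: 5; S2 reads c2=0 → after 3×micro: 0 ⇒ (c0=0, c1=5, c2=0)
macro 3: S0 reads c1=5 → after 1×micro: 0; S1 reads c2=0 → after 2×micro: 5; S2 reads c2=0 → after 3×micro: 0 ⇒ (c0=0, c1=5, c2=0)
macro 4: S0 reads c1=5 → after 1×micro: 0; S1 reads c2=0 → after 2×micro: 5; S2 reads c2=0 → after 3×micro: 0 ⇒ (c0=0, c1=5, c2=0)
macro 5: S0 reads c1=5 → after 1×micro: 0; S1 reads c2=0 → after 2×micro: 5; S2 reads c2=0 → after 3×micro: 0 ⇒ (c0=0, c1=5, c2=0)
macro 6: S0 reads c1=5 → after 1×micro: 0; S1 reads c2=0 → after 2×micro: 5; S2 reads c2=0 → after 3×micro: 0 ⇒ (c0=0, c1=5, c2=0)
macro 7: S0 reads c1=5 → after 1×micro: 0; S1 reads c2=0 → after 2×micro: 5; S2 reads c2=0 → after 3×micro: 0 ⇒ (c0=0, c1=5, c2=0)
macro 8: S0 reads c1=5 → after 1×micro: 0; S1 reads c2=0 → after 2×micro: 5; S2 reads c2=0 → after 3×micro: 0 ⇒ (c0=0, c1=5, c2=0)
macro 9: S0 reads c1=5 → after 1×micro: 0; S1 reads c2=0 → after 2×micro: 5; S2 reads c2=0 → after 3×micro: 0 ⇒ (c0=0, c1=5, c2=0)
macro 10: S0 reads c1=5 → after 1×micro: 0; S1 reads c2=0 → after 2×micro: 5; S2 reads c2=0 → after 3×micro: 0 ⇒ (c0=0, c1=5, c2=0)

S0 state at macro-step 7 = 0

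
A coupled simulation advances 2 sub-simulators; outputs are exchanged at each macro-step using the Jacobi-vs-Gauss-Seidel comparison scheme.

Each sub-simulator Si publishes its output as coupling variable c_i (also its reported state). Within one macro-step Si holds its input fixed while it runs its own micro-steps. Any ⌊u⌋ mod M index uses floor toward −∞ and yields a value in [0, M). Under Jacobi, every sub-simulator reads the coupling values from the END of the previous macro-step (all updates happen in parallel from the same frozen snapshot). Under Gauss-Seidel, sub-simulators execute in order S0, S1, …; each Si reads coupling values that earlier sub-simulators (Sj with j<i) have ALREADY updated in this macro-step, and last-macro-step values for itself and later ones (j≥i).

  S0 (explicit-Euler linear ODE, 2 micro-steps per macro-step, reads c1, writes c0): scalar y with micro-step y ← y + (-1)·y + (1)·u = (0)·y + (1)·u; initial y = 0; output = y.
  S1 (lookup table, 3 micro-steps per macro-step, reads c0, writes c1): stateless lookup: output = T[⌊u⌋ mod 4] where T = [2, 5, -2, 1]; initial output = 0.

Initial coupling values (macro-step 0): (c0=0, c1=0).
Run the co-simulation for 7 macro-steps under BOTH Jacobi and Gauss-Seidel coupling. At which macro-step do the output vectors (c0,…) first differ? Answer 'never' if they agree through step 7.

[Jacobi] macro 1: S0 reads c1=0 → after 2×micro: 0; S1 reads c0=0 → after 3×micro: 2 ⇒ (c0=0, c1=2)
[Jacobi] macro 2: S0 reads c1=2 → after 2×micro: 2; S1 reads c0=0 → after 3×micro: 2 ⇒ (c0=2, c1=2)
[Jacobi] macro 3: S0 reads c1=2 → after 2×micro: 2; S1 reads c0=2 → after 3×micro: -2 ⇒ (c0=2, c1=-2)
[Jacobi] macro 4: S0 reads c1=-2 → after 2×micro: -2; S1 reads c0=2 → after 3×micro: -2 ⇒ (c0=-2, c1=-2)
[Jacobi] macro 5: S0 reads c1=-2 → after 2×micro: -2; S1 reads c0=-2 → after 3×micro: -2 ⇒ (c0=-2, c1=-2)
[Jacobi] macro 6: S0 reads c1=-2 → after 2×micro: -2; S1 reads c0=-2 → after 3×micro: -2 ⇒ (c0=-2, c1=-2)
[Jacobi] macro 7: S0 reads c1=-2 → after 2×micro: -2; S1 reads c0=-2 → after 3×micro: -2 ⇒ (c0=-2, c1=-2)
[Gauss-Seidel] macro 1: S0 reads c1=0 → after 2×micro: 0; S1 reads c0=0 → after 3×micro: 2 ⇒ (c0=0, c1=2)
[Gauss-Seidel] macro 2: S0 reads c1=2 → after 2×micro: 2; S1 reads c0=2 → after 3×micro: -2 ⇒ (c0=2, c1=-2)
[Gauss-Seidel] macro 3: S0 reads c1=-2 → after 2×micro: -2; S1 reads c0=-2 → after 3×micro: -2 ⇒ (c0=-2, c1=-2)
[Gauss-Seidel] macro 4: S0 reads c1=-2 → after 2×micro: -2; S1 reads c0=-2 → after 3×micro: -2 ⇒ (c0=-2, c1=-2)
[Gauss-Seidel] macro 5: S0 reads c1=-2 → after 2×micro: -2; S1 reads c0=-2 → after 3×micro: -2 ⇒ (c0=-2, c1=-2)
[Gauss-Seidel] macro 6: S0 reads c1=-2 → after 2×micro: -2; S1 reads c0=-2 → after 3×micro: -2 ⇒ (c0=-2, c1=-2)
[Gauss-Seidel] macro 7: S0 reads c1=-2 → after 2×micro: -2; S1 reads c0=-2 → after 3×micro: -2 ⇒ (c0=-2, c1=-2)

first divergence at macro-step: 2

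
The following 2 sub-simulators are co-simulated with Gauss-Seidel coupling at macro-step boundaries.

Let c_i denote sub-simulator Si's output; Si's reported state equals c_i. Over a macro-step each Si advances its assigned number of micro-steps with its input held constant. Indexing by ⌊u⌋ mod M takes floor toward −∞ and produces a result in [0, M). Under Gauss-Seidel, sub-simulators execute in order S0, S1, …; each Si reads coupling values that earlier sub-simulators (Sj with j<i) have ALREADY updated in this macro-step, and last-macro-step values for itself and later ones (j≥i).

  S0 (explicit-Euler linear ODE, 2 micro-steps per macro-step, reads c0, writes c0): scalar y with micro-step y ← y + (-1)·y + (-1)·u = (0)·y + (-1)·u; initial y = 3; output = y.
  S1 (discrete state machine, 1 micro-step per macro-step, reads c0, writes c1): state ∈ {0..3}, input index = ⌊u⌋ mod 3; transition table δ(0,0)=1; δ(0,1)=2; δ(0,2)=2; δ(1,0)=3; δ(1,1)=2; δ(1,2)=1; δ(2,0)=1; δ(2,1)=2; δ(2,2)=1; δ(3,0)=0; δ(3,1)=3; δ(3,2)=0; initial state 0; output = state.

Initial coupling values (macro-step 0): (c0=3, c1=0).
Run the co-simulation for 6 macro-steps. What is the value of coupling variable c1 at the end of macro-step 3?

c1 at macro-step 3 = 0

macro 1: S0 reads c0=3 → after 2×micro: -3; S1 reads c0=-3 → after 1×micro: 1 ⇒ (c0=-3, c1=1)
macro 2: S0 reads c0=-3 → after 2×micro: 3; S1 reads c0=3 → after 1×micro: 3 ⇒ (c0=3, c1=3)
macro 3: S0 reads c0=3 → after 2×micro: -3; S1 reads c0=-3 → after 1×micro: 0 ⇒ (c0=-3, c1=0)
macro 4: S0 reads c0=-3 → after 2×micro: 3; S1 reads c0=3 → after 1×micro: 1 ⇒ (c0=3, c1=1)
macro 5: S0 reads c0=3 → after 2×micro: -3; S1 reads c0=-3 → after 1×micro: 3 ⇒ (c0=-3, c1=3)
macro 6: S0 reads c0=-3 → after 2×micro: 3; S1 reads c0=3 → after 1×micro: 0 ⇒ (c0=3, c1=0)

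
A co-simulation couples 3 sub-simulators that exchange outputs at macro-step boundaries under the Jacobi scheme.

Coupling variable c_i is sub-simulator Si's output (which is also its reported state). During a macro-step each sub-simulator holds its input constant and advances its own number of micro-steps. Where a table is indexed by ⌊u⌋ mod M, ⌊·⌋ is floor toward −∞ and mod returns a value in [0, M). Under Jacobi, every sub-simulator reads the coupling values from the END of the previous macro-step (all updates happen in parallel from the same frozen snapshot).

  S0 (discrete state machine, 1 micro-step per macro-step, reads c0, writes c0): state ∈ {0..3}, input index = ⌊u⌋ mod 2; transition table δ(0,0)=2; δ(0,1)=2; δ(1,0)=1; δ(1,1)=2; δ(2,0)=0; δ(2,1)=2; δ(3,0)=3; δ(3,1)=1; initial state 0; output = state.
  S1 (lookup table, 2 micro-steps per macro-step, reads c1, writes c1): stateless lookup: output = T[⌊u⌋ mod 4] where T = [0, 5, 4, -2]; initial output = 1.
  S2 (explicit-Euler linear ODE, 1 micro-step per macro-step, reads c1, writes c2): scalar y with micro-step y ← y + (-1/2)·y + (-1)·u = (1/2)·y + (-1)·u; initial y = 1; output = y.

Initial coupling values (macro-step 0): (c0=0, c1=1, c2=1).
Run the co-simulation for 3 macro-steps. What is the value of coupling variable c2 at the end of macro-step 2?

macro 1: S0 reads c0=0 → after 1×micro: 2; S1 reads c1=1 → after 2×micro: 5; S2 reads c1=1 → after 1×micro: -1/2 ⇒ (c0=2, c1=5, c2=-1/2)
macro 2: S0 reads c0=2 → after 1×micro: 0; S1 reads c1=5 → after 2×micro: 5; S2 reads c1=5 → after 1×micro: -21/4 ⇒ (c0=0, c1=5, c2=-21/4)
macro 3: S0 reads c0=0 → after 1×micro: 2; S1 reads c1=5 → after 2×micro: 5; S2 reads c1=5 → after 1×micro: -61/8 ⇒ (c0=2, c1=5, c2=-61/8)

c2 at macro-step 2 = -21/4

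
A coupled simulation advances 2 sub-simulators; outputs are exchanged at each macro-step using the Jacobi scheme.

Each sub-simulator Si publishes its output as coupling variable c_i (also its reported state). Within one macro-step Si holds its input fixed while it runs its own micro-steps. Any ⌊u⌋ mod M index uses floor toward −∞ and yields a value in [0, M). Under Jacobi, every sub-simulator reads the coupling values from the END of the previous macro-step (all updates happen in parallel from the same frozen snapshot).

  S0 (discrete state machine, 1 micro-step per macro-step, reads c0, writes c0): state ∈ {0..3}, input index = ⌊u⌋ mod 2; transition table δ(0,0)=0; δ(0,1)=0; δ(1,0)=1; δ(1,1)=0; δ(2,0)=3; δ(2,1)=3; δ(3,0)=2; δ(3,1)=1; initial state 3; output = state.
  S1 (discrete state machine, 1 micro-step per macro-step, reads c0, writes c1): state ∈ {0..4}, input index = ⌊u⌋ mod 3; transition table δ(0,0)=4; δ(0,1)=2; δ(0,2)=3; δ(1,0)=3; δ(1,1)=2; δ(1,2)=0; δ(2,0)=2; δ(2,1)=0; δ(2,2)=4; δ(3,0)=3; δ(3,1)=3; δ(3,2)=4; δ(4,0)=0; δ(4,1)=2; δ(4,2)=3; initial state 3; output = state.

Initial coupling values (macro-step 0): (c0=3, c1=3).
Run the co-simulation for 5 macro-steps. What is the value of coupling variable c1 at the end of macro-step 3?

c1 at macro-step 3 = 3

macro 1: S0 reads c0=3 → after 1×micro: 1; S1 reads c0=3 → after 1×micro: 3 ⇒ (c0=1, c1=3)
macro 2: S0 reads c0=1 → after 1×micro: 0; S1 reads c0=1 → after 1×micro: 3 ⇒ (c0=0, c1=3)
macro 3: S0 reads c0=0 → after 1×micro: 0; S1 reads c0=0 → after 1×micro: 3 ⇒ (c0=0, c1=3)
macro 4: S0 reads c0=0 → after 1×micro: 0; S1 reads c0=0 → after 1×micro: 3 ⇒ (c0=0, c1=3)
macro 5: S0 reads c0=0 → after 1×micro: 0; S1 reads c0=0 → after 1×micro: 3 ⇒ (c0=0, c1=3)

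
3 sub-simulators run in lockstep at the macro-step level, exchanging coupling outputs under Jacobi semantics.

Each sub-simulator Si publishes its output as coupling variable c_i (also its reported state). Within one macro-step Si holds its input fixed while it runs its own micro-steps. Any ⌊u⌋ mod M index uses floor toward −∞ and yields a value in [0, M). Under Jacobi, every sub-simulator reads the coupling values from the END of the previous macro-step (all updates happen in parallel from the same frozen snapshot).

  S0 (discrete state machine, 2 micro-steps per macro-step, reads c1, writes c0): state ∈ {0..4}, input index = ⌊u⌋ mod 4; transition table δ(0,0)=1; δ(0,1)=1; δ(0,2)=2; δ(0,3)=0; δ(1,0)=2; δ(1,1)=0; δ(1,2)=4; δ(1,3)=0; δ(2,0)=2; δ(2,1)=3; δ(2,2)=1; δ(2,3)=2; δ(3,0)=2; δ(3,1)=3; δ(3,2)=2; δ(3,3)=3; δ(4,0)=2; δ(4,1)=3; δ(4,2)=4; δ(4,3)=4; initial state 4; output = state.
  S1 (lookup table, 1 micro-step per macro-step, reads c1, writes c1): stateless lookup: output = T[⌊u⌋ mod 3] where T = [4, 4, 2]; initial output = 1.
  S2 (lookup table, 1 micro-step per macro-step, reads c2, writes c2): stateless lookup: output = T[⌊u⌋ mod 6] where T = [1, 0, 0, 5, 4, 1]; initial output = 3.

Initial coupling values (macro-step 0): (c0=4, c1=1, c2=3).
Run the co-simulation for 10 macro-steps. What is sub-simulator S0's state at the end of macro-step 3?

S0 state at macro-step 3 = 2

macro 1: S0 reads c1=1 → after 2×micro: 3; S1 reads c1=1 → after 1×micro: 4; S2 reads c2=3 → after 1×micro: 5 ⇒ (c0=3, c1=4, c2=5)
macro 2: S0 reads c1=4 → after 2×micro: 2; S1 reads c1=4 → after 1×micro: 4; S2 reads c2=5 → after 1×micro: 1 ⇒ (c0=2, c1=4, c2=1)
macro 3: S0 reads c1=4 → after 2×micro: 2; S1 reads c1=4 → after 1×micro: 4; S2 reads c2=1 → after 1×micro: 0 ⇒ (c0=2, c1=4, c2=0)
macro 4: S0 reads c1=4 → after 2×micro: 2; S1 reads c1=4 → after 1×micro: 4; S2 reads c2=0 → after 1×micro: 1 ⇒ (c0=2, c1=4, c2=1)
macro 5: S0 reads c1=4 → after 2×micro: 2; S1 reads c1=4 → after 1×micro: 4; S2 reads c2=1 → after 1×micro: 0 ⇒ (c0=2, c1=4, c2=0)
macro 6: S0 reads c1=4 → after 2×micro: 2; S1 reads c1=4 → after 1×micro: 4; S2 reads c2=0 → after 1×micro: 1 ⇒ (c0=2, c1=4, c2=1)
macro 7: S0 reads c1=4 → after 2×micro: 2; S1 reads c1=4 → after 1×micro: 4; S2 reads c2=1 → after 1×micro: 0 ⇒ (c0=2, c1=4, c2=0)
macro 8: S0 reads c1=4 → after 2×micro: 2; S1 reads c1=4 → after 1×micro: 4; S2 reads c2=0 → after 1×micro: 1 ⇒ (c0=2, c1=4, c2=1)
macro 9: S0 reads c1=4 → after 2×micro: 2; S1 reads c1=4 → after 1×micro: 4; S2 reads c2=1 → after 1×micro: 0 ⇒ (c0=2, c1=4, c2=0)
macro 10: S0 reads c1=4 → after 2×micro: 2; S1 reads c1=4 → after 1×micro: 4; S2 reads c2=0 → after 1×micro: 1 ⇒ (c0=2, c1=4, c2=1)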